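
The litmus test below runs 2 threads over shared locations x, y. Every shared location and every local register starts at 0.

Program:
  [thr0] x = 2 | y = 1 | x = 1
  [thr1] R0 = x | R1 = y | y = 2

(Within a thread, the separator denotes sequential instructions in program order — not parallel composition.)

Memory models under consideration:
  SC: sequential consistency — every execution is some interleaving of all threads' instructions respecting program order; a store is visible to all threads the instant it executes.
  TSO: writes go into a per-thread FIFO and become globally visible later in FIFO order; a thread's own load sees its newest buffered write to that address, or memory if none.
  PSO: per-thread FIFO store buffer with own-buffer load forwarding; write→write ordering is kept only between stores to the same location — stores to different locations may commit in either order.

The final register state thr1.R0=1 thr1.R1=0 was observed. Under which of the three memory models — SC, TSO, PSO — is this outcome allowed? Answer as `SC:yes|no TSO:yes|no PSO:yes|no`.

outcome vector order: (thr1.R0,thr1.R1)
SC: 5 outcomes — {0/0; 0/1; 1/1; 2/0; 2/1}
TSO: 5 outcomes — {0/0; 0/1; 1/1; 2/0; 2/1}
PSO: 6 outcomes — {0/0; 0/1; 1/0; 1/1; 2/0; 2/1}
target 1/0 ∈ {PSO}

SC:no TSO:no PSO:yes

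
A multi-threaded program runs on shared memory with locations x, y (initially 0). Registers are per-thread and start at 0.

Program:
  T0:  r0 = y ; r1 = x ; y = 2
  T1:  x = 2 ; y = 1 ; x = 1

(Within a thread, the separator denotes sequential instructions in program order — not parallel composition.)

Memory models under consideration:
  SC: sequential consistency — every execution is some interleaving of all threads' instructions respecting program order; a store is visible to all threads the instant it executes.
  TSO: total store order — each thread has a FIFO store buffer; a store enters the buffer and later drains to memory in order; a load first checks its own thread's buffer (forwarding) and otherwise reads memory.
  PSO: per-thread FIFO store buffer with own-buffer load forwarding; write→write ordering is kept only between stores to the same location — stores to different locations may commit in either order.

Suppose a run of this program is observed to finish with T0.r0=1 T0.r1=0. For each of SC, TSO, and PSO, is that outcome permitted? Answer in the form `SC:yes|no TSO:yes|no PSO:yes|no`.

SC:no TSO:no PSO:yes

outcome vector order: (T0.r0,T0.r1)
under SC → <0 0> <0 1> <0 2> <1 1> <1 2>
under TSO → <0 0> <0 1> <0 2> <1 1> <1 2>
under PSO → <0 0> <0 1> <0 2> <1 0> <1 1> <1 2>
target <1 0> ∈ {PSO}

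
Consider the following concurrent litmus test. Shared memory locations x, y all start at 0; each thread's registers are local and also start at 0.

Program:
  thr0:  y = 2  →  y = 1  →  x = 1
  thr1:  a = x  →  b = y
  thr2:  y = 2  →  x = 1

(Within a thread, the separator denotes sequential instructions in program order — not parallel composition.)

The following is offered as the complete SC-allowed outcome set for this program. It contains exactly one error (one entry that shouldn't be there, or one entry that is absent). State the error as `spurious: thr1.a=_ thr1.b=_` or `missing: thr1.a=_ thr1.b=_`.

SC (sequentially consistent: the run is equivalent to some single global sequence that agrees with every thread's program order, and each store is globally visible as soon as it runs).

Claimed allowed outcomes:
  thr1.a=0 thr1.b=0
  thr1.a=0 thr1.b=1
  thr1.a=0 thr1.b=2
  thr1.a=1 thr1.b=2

outcome vector order: (thr1.a,thr1.b)
[SC] allowed = {0/0; 0/1; 0/2; 1/1; 1/2}
SC∖claimed = {1/1}

missing: thr1.a=1 thr1.b=1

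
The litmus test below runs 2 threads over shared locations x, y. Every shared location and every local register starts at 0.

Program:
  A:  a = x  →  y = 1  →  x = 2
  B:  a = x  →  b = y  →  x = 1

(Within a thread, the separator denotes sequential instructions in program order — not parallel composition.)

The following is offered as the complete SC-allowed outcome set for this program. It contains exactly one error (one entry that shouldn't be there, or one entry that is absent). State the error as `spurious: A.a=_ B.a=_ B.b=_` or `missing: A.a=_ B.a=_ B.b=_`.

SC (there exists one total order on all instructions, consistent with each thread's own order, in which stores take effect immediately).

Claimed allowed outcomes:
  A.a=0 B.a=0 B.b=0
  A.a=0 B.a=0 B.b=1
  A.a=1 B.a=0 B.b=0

missing: A.a=0 B.a=2 B.b=1

outcome vector order: (A.a,B.a,B.b)
under SC → 000; 001; 021; 100
SC∖claimed = {021}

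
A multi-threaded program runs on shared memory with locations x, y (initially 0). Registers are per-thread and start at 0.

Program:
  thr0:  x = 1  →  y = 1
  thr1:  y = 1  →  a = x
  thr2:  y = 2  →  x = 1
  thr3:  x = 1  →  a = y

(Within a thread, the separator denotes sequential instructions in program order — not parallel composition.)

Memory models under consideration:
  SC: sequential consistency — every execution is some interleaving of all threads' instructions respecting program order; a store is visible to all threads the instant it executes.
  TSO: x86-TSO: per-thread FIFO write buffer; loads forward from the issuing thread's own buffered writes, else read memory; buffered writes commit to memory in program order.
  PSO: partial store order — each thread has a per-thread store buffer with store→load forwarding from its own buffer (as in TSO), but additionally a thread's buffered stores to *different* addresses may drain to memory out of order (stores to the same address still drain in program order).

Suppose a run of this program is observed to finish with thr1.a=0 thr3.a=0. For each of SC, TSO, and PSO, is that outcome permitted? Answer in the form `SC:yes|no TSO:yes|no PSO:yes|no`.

outcome vector order: (thr1.a,thr3.a)
SC: 5 outcomes — {<0 1>; <0 2>; <1 0>; <1 1>; <1 2>}
TSO: 6 outcomes — {<0 0>; <0 1>; <0 2>; <1 0>; <1 1>; <1 2>}
PSO: 6 outcomes — {<0 0>; <0 1>; <0 2>; <1 0>; <1 1>; <1 2>}
target <0 0> ∈ {TSO,PSO}

SC:no TSO:yes PSO:yes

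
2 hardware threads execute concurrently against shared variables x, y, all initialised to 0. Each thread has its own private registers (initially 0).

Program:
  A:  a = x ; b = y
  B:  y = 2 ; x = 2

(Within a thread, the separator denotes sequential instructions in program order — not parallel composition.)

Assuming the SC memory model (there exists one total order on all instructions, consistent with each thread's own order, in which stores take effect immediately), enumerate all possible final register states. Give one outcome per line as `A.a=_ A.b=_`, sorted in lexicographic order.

outcome vector order: (A.a,A.b)
|SC outcomes| = 3

A.a=0 A.b=0
A.a=0 A.b=2
A.a=2 A.b=2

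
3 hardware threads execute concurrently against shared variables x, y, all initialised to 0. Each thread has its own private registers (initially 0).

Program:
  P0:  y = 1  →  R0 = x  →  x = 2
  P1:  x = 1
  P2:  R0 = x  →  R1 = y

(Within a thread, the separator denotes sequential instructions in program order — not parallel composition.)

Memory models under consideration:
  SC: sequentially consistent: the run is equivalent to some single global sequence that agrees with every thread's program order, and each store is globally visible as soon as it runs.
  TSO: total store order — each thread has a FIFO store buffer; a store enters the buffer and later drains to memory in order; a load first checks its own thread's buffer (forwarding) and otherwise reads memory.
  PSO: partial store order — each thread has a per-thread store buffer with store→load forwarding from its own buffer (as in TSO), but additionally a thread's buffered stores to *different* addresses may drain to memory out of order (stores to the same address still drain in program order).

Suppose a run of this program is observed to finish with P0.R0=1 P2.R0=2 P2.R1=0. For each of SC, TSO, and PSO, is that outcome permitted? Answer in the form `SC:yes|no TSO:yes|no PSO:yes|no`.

SC:no TSO:no PSO:yes

outcome vector order: (P0.R0,P2.R0,P2.R1)
SC (9): (0,0,0) (0,0,1) (0,1,1) (0,2,1) (1,0,0) (1,0,1) (1,1,0) (1,1,1) (1,2,1)
TSO (10): (0,0,0) (0,0,1) (0,1,0) (0,1,1) (0,2,1) (1,0,0) (1,0,1) (1,1,0) (1,1,1) (1,2,1)
PSO (12): (0,0,0) (0,0,1) (0,1,0) (0,1,1) (0,2,0) (0,2,1) (1,0,0) (1,0,1) (1,1,0) (1,1,1) (1,2,0) (1,2,1)
target (1,2,0) ∈ {PSO}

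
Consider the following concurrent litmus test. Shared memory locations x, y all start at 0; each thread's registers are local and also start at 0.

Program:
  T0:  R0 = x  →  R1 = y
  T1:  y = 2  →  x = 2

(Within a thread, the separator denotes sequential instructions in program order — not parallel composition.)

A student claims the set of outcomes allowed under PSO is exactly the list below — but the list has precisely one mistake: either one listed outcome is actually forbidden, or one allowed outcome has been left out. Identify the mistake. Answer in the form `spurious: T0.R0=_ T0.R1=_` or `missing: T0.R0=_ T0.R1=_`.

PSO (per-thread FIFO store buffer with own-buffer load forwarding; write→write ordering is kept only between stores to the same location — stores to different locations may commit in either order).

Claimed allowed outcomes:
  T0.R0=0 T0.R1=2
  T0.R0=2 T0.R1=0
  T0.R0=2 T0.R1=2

missing: T0.R0=0 T0.R1=0

outcome vector order: (T0.R0,T0.R1)
under PSO → 0/0; 0/2; 2/0; 2/2
PSO∖claimed = {0/0}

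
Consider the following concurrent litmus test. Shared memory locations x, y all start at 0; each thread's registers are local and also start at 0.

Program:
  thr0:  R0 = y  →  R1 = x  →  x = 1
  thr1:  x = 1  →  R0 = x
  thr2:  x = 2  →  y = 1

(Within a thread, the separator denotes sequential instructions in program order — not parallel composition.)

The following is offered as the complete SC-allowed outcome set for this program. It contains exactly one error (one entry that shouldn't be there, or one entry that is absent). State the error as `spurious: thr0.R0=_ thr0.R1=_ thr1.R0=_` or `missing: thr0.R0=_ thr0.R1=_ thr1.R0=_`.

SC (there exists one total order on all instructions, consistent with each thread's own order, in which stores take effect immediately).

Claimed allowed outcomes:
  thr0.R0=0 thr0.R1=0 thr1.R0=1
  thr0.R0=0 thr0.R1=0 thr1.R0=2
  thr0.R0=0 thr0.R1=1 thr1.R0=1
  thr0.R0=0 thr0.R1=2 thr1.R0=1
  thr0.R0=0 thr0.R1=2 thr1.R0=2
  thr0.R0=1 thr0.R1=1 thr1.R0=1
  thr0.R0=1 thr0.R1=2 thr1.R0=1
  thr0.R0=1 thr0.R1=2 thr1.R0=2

outcome vector order: (thr0.R0,thr0.R1,thr1.R0)
[SC] allowed = {0/0/1 0/0/2 0/1/1 0/1/2 0/2/1 0/2/2 1/1/1 1/2/1 1/2/2}
SC∖claimed = {0/1/2}

missing: thr0.R0=0 thr0.R1=1 thr1.R0=2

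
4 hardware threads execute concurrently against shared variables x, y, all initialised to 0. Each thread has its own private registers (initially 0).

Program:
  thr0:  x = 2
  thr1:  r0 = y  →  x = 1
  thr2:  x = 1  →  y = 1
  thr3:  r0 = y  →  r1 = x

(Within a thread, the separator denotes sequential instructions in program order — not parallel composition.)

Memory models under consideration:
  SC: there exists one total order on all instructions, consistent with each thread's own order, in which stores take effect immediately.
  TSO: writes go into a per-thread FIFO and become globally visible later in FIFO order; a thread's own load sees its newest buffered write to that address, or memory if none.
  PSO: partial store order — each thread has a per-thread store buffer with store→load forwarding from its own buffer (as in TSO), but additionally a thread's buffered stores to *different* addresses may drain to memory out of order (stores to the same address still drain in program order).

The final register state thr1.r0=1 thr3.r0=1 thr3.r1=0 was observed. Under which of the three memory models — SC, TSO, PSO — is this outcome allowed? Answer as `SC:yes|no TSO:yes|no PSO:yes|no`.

outcome vector order: (thr1.r0,thr3.r0,thr3.r1)
under SC → 0/0/0 0/0/1 0/0/2 0/1/1 0/1/2 1/0/0 1/0/1 1/0/2 1/1/1 1/1/2
under TSO → 0/0/0 0/0/1 0/0/2 0/1/1 0/1/2 1/0/0 1/0/1 1/0/2 1/1/1 1/1/2
under PSO → 0/0/0 0/0/1 0/0/2 0/1/0 0/1/1 0/1/2 1/0/0 1/0/1 1/0/2 1/1/0 1/1/1 1/1/2
target 1/1/0 ∈ {PSO}

SC:no TSO:no PSO:yes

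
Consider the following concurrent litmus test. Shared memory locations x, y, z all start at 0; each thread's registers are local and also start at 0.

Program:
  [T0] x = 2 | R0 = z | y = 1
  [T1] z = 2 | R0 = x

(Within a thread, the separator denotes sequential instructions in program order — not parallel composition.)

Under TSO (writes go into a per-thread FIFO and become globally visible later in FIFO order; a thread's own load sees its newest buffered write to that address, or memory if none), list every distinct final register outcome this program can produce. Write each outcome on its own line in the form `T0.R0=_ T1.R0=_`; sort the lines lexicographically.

outcome vector order: (T0.R0,T1.R0)
|TSO outcomes| = 4

T0.R0=0 T1.R0=0
T0.R0=0 T1.R0=2
T0.R0=2 T1.R0=0
T0.R0=2 T1.R0=2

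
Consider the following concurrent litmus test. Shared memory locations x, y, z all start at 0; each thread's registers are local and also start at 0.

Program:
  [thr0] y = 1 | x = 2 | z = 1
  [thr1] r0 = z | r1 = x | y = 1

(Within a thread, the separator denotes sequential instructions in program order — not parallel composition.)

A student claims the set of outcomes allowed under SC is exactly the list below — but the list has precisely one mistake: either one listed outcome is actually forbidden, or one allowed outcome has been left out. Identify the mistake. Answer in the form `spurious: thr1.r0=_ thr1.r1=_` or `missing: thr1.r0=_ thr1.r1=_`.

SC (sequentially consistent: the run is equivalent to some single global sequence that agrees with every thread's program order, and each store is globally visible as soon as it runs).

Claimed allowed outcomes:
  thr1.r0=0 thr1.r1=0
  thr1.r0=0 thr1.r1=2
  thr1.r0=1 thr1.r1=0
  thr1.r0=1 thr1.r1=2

spurious: thr1.r0=1 thr1.r1=0

outcome vector order: (thr1.r0,thr1.r1)
SC: 3 outcomes — {00, 02, 12}
claimed∖SC = {10}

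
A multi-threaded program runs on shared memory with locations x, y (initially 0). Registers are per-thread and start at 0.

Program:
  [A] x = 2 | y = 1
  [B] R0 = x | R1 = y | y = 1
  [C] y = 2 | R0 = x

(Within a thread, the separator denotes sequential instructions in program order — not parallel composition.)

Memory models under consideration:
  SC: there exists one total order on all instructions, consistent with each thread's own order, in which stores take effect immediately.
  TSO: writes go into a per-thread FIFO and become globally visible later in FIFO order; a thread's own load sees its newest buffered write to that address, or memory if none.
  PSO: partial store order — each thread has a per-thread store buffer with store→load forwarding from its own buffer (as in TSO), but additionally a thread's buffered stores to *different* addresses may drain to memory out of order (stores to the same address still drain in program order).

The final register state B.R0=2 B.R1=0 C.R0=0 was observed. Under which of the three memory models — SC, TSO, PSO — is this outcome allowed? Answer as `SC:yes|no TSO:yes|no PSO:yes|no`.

SC:no TSO:yes PSO:yes

outcome vector order: (B.R0,B.R1,C.R0)
SC (11): <0 0 0>, <0 0 2>, <0 1 0>, <0 1 2>, <0 2 0>, <0 2 2>, <2 0 2>, <2 1 0>, <2 1 2>, <2 2 0>, <2 2 2>
TSO (12): <0 0 0>, <0 0 2>, <0 1 0>, <0 1 2>, <0 2 0>, <0 2 2>, <2 0 0>, <2 0 2>, <2 1 0>, <2 1 2>, <2 2 0>, <2 2 2>
PSO (12): <0 0 0>, <0 0 2>, <0 1 0>, <0 1 2>, <0 2 0>, <0 2 2>, <2 0 0>, <2 0 2>, <2 1 0>, <2 1 2>, <2 2 0>, <2 2 2>
target <2 0 0> ∈ {TSO,PSO}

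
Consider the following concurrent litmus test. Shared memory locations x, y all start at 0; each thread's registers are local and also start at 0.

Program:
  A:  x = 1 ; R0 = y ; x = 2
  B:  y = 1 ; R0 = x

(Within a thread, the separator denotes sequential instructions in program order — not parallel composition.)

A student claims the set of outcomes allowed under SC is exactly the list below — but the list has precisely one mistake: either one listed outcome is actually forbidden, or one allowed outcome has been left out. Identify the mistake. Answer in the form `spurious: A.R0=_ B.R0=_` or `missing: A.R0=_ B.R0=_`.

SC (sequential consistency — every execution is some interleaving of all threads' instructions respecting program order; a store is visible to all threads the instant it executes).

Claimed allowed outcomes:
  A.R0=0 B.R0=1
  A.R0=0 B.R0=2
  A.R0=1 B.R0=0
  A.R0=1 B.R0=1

missing: A.R0=1 B.R0=2

outcome vector order: (A.R0,B.R0)
under SC → <0 1>, <0 2>, <1 0>, <1 1>, <1 2>
SC∖claimed = {<1 2>}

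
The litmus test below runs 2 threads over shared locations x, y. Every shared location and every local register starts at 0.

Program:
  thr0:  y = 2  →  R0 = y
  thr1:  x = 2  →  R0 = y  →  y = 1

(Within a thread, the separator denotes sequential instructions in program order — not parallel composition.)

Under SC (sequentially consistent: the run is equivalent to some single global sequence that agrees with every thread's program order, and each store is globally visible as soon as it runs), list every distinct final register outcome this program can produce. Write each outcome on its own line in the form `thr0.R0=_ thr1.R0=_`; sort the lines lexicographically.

thr0.R0=1 thr1.R0=0
thr0.R0=1 thr1.R0=2
thr0.R0=2 thr1.R0=0
thr0.R0=2 thr1.R0=2

outcome vector order: (thr0.R0,thr1.R0)
|SC outcomes| = 4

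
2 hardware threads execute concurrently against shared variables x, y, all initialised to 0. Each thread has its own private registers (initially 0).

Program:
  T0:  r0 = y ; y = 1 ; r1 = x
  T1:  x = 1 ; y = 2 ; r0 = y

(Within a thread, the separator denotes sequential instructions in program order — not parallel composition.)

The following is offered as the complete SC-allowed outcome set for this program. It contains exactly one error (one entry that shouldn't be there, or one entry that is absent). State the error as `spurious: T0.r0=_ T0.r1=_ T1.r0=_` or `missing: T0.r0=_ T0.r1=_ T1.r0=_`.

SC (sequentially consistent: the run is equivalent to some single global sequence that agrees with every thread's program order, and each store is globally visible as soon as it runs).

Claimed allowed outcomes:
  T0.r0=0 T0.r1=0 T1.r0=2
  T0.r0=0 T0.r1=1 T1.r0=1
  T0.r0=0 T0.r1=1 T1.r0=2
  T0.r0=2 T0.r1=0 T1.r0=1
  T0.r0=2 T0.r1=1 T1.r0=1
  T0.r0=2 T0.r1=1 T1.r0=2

outcome vector order: (T0.r0,T0.r1,T1.r0)
SC (5): <0 0 2>; <0 1 1>; <0 1 2>; <2 1 1>; <2 1 2>
claimed∖SC = {<2 0 1>}

spurious: T0.r0=2 T0.r1=0 T1.r0=1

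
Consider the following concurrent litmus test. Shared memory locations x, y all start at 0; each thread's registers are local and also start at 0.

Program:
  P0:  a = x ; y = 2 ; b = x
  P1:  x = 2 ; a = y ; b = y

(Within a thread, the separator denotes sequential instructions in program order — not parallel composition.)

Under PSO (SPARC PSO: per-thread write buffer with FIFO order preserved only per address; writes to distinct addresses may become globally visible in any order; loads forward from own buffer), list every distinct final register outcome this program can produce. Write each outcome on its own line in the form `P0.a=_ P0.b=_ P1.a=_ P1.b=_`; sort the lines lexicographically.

P0.a=0 P0.b=0 P1.a=0 P1.b=0
P0.a=0 P0.b=0 P1.a=0 P1.b=2
P0.a=0 P0.b=0 P1.a=2 P1.b=2
P0.a=0 P0.b=2 P1.a=0 P1.b=0
P0.a=0 P0.b=2 P1.a=0 P1.b=2
P0.a=0 P0.b=2 P1.a=2 P1.b=2
P0.a=2 P0.b=2 P1.a=0 P1.b=0
P0.a=2 P0.b=2 P1.a=0 P1.b=2
P0.a=2 P0.b=2 P1.a=2 P1.b=2

outcome vector order: (P0.a,P0.b,P1.a,P1.b)
|PSO outcomes| = 9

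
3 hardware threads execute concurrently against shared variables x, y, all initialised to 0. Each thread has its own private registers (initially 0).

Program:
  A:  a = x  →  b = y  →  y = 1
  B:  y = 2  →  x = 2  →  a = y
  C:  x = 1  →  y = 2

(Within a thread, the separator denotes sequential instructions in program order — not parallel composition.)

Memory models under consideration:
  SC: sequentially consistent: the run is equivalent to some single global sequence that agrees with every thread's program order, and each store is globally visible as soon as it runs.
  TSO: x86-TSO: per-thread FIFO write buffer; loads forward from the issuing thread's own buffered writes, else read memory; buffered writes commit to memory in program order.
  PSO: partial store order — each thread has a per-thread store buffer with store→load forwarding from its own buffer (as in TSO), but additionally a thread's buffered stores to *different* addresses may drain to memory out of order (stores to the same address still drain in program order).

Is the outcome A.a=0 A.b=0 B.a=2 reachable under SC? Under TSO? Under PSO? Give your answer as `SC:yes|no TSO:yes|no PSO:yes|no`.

SC:yes TSO:yes PSO:yes

outcome vector order: (A.a,A.b,B.a)
under SC → <0 0 1> <0 0 2> <0 2 1> <0 2 2> <1 0 1> <1 0 2> <1 2 1> <1 2 2> <2 2 1> <2 2 2>
under TSO → <0 0 1> <0 0 2> <0 2 1> <0 2 2> <1 0 1> <1 0 2> <1 2 1> <1 2 2> <2 2 1> <2 2 2>
under PSO → <0 0 1> <0 0 2> <0 2 1> <0 2 2> <1 0 1> <1 0 2> <1 2 1> <1 2 2> <2 0 1> <2 0 2> <2 2 1> <2 2 2>
target <0 0 2> ∈ {SC,TSO,PSO}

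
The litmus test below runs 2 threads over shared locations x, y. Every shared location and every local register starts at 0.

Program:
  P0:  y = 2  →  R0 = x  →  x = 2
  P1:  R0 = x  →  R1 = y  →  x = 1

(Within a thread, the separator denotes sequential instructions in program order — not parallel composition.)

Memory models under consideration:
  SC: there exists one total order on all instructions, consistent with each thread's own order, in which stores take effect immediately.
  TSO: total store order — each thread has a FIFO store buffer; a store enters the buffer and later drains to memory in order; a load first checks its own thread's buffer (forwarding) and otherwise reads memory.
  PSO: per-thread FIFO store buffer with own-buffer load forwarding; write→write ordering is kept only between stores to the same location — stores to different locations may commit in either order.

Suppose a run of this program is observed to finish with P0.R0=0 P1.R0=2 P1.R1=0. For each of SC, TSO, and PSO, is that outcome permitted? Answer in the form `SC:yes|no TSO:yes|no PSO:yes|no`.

SC:no TSO:no PSO:yes

outcome vector order: (P0.R0,P1.R0,P1.R1)
SC (5): (0,0,0); (0,0,2); (0,2,2); (1,0,0); (1,0,2)
TSO (5): (0,0,0); (0,0,2); (0,2,2); (1,0,0); (1,0,2)
PSO (6): (0,0,0); (0,0,2); (0,2,0); (0,2,2); (1,0,0); (1,0,2)
target (0,2,0) ∈ {PSO}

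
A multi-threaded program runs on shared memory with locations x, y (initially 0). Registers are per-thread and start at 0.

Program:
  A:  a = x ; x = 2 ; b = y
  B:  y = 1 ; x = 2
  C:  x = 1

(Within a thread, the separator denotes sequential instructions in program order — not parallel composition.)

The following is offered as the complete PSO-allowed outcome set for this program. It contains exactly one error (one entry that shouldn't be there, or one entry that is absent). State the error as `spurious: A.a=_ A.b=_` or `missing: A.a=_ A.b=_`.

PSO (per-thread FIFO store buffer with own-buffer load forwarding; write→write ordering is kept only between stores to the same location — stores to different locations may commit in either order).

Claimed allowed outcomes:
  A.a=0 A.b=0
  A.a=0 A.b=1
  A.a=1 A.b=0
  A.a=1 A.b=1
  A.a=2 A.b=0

missing: A.a=2 A.b=1

outcome vector order: (A.a,A.b)
PSO (6): (0,0) (0,1) (1,0) (1,1) (2,0) (2,1)
PSO∖claimed = {(2,1)}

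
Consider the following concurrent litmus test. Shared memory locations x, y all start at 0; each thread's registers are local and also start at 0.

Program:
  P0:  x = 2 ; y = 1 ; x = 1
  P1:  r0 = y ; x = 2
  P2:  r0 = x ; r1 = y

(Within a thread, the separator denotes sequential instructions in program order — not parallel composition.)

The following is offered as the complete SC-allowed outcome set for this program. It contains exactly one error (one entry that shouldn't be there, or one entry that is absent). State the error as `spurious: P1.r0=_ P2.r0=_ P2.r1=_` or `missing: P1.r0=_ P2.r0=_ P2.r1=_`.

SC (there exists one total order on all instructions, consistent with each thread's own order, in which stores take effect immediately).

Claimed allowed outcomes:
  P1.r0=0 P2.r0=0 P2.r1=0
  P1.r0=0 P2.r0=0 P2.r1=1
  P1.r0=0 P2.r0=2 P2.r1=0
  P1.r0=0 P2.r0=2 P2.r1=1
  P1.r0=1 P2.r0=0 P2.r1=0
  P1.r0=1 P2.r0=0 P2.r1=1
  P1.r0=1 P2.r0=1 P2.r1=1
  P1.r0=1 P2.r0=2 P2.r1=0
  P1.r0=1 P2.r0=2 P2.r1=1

outcome vector order: (P1.r0,P2.r0,P2.r1)
[SC] allowed = {0/0/0 0/0/1 0/1/1 0/2/0 0/2/1 1/0/0 1/0/1 1/1/1 1/2/0 1/2/1}
SC∖claimed = {0/1/1}

missing: P1.r0=0 P2.r0=1 P2.r1=1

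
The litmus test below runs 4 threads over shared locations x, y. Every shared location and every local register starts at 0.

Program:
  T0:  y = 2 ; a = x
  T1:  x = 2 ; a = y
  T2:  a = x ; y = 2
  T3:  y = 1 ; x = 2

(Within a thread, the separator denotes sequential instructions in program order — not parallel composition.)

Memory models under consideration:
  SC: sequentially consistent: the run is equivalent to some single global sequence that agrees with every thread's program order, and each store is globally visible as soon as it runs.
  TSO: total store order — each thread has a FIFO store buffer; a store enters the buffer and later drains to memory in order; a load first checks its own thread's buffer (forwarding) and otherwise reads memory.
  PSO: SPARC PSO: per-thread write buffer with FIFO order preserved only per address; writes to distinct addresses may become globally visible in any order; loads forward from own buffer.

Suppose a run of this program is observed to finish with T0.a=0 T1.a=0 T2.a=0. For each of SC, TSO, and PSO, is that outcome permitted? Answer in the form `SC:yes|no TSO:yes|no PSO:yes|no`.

outcome vector order: (T0.a,T1.a,T2.a)
[SC] allowed = {(0,1,0) (0,1,2) (0,2,0) (0,2,2) (2,0,0) (2,0,2) (2,1,0) (2,1,2) (2,2,0) (2,2,2)}
[TSO] allowed = {(0,0,0) (0,0,2) (0,1,0) (0,1,2) (0,2,0) (0,2,2) (2,0,0) (2,0,2) (2,1,0) (2,1,2) (2,2,0) (2,2,2)}
[PSO] allowed = {(0,0,0) (0,0,2) (0,1,0) (0,1,2) (0,2,0) (0,2,2) (2,0,0) (2,0,2) (2,1,0) (2,1,2) (2,2,0) (2,2,2)}
target (0,0,0) ∈ {TSO,PSO}

SC:no TSO:yes PSO:yes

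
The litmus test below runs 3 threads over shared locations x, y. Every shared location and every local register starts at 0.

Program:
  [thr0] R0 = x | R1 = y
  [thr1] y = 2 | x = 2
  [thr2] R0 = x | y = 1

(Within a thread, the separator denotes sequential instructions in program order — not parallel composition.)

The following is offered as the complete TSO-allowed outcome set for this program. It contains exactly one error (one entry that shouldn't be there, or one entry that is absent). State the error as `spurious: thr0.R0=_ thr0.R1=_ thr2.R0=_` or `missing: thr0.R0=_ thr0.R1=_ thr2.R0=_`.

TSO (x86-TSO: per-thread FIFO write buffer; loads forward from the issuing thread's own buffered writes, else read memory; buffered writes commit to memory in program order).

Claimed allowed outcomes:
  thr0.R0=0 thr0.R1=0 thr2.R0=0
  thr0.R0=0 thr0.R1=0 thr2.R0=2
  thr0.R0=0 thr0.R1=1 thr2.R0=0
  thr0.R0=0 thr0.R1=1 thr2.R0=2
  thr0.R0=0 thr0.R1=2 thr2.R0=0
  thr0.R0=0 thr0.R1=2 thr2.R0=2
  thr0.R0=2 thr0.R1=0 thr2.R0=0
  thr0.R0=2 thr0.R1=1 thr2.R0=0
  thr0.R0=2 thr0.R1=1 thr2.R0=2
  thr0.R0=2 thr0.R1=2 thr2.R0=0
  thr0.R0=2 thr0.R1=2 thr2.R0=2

outcome vector order: (thr0.R0,thr0.R1,thr2.R0)
under TSO → 000 002 010 012 020 022 210 212 220 222
claimed∖TSO = {200}

spurious: thr0.R0=2 thr0.R1=0 thr2.R0=0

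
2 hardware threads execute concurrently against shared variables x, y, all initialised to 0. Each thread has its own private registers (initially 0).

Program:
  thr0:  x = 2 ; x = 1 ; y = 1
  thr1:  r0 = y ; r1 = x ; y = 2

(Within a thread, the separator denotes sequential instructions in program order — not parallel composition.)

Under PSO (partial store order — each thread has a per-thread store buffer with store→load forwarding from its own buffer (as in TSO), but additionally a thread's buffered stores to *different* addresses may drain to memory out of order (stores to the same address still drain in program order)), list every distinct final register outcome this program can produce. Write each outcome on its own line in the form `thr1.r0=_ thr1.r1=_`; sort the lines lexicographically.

thr1.r0=0 thr1.r1=0
thr1.r0=0 thr1.r1=1
thr1.r0=0 thr1.r1=2
thr1.r0=1 thr1.r1=0
thr1.r0=1 thr1.r1=1
thr1.r0=1 thr1.r1=2

outcome vector order: (thr1.r0,thr1.r1)
|PSO outcomes| = 6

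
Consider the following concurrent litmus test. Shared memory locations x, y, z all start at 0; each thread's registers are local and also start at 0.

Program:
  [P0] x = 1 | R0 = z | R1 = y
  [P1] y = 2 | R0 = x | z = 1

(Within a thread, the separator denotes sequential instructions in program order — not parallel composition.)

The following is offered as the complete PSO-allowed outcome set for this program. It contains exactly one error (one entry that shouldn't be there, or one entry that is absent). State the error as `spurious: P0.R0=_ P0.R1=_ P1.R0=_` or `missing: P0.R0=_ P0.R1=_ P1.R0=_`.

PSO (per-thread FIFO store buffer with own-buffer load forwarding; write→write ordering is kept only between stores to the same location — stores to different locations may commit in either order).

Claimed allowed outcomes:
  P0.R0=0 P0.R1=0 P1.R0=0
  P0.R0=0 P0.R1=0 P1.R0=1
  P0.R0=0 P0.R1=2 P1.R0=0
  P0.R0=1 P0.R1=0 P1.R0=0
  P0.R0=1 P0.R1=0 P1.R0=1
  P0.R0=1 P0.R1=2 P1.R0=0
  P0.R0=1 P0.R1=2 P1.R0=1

missing: P0.R0=0 P0.R1=2 P1.R0=1

outcome vector order: (P0.R0,P0.R1,P1.R0)
under PSO → (0,0,0), (0,0,1), (0,2,0), (0,2,1), (1,0,0), (1,0,1), (1,2,0), (1,2,1)
PSO∖claimed = {(0,2,1)}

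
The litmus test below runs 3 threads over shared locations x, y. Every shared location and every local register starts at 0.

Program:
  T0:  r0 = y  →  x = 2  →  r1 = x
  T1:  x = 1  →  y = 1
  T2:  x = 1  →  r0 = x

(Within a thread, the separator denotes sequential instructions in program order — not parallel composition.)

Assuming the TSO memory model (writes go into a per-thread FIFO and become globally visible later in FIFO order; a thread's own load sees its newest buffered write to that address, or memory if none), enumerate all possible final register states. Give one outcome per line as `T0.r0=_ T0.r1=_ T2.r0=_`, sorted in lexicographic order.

T0.r0=0 T0.r1=1 T2.r0=1
T0.r0=0 T0.r1=1 T2.r0=2
T0.r0=0 T0.r1=2 T2.r0=1
T0.r0=0 T0.r1=2 T2.r0=2
T0.r0=1 T0.r1=1 T2.r0=1
T0.r0=1 T0.r1=2 T2.r0=1
T0.r0=1 T0.r1=2 T2.r0=2

outcome vector order: (T0.r0,T0.r1,T2.r0)
|TSO outcomes| = 7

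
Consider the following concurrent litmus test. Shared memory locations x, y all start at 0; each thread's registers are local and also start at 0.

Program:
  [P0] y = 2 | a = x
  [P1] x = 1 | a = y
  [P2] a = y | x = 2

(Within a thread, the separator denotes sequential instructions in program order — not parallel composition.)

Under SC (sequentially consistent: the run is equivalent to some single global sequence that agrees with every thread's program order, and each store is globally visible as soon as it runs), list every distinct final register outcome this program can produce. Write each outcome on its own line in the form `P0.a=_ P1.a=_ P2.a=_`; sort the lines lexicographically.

outcome vector order: (P0.a,P1.a,P2.a)
|SC outcomes| = 10

P0.a=0 P1.a=2 P2.a=0
P0.a=0 P1.a=2 P2.a=2
P0.a=1 P1.a=0 P2.a=0
P0.a=1 P1.a=0 P2.a=2
P0.a=1 P1.a=2 P2.a=0
P0.a=1 P1.a=2 P2.a=2
P0.a=2 P1.a=0 P2.a=0
P0.a=2 P1.a=0 P2.a=2
P0.a=2 P1.a=2 P2.a=0
P0.a=2 P1.a=2 P2.a=2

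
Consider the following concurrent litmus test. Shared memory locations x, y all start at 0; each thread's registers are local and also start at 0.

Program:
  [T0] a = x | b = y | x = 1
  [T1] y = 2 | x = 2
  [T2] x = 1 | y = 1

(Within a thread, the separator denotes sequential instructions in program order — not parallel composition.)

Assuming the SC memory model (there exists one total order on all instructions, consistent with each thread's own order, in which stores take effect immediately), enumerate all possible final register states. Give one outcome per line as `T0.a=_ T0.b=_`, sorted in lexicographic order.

T0.a=0 T0.b=0
T0.a=0 T0.b=1
T0.a=0 T0.b=2
T0.a=1 T0.b=0
T0.a=1 T0.b=1
T0.a=1 T0.b=2
T0.a=2 T0.b=1
T0.a=2 T0.b=2

outcome vector order: (T0.a,T0.b)
|SC outcomes| = 8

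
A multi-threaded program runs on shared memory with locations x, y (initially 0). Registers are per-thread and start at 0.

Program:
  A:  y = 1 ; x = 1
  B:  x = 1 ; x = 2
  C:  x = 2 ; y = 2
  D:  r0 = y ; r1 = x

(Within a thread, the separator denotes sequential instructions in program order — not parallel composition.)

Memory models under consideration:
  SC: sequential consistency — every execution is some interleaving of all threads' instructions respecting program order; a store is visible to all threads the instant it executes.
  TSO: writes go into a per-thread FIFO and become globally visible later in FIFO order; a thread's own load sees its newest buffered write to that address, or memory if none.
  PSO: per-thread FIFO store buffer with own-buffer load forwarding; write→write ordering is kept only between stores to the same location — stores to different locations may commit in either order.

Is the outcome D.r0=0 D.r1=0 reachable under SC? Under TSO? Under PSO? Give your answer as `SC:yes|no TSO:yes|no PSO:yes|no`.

SC:yes TSO:yes PSO:yes

outcome vector order: (D.r0,D.r1)
SC (8): <0 0> <0 1> <0 2> <1 0> <1 1> <1 2> <2 1> <2 2>
TSO (8): <0 0> <0 1> <0 2> <1 0> <1 1> <1 2> <2 1> <2 2>
PSO (9): <0 0> <0 1> <0 2> <1 0> <1 1> <1 2> <2 0> <2 1> <2 2>
target <0 0> ∈ {SC,TSO,PSO}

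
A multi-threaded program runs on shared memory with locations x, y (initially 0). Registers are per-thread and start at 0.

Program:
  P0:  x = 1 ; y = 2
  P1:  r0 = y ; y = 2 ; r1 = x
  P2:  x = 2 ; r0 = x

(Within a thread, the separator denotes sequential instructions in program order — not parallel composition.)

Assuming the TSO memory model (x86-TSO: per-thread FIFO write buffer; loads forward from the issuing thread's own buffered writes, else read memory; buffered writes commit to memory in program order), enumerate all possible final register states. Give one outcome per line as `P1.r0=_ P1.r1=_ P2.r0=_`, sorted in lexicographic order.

outcome vector order: (P1.r0,P1.r1,P2.r0)
|TSO outcomes| = 9

P1.r0=0 P1.r1=0 P2.r0=1
P1.r0=0 P1.r1=0 P2.r0=2
P1.r0=0 P1.r1=1 P2.r0=1
P1.r0=0 P1.r1=1 P2.r0=2
P1.r0=0 P1.r1=2 P2.r0=1
P1.r0=0 P1.r1=2 P2.r0=2
P1.r0=2 P1.r1=1 P2.r0=1
P1.r0=2 P1.r1=1 P2.r0=2
P1.r0=2 P1.r1=2 P2.r0=2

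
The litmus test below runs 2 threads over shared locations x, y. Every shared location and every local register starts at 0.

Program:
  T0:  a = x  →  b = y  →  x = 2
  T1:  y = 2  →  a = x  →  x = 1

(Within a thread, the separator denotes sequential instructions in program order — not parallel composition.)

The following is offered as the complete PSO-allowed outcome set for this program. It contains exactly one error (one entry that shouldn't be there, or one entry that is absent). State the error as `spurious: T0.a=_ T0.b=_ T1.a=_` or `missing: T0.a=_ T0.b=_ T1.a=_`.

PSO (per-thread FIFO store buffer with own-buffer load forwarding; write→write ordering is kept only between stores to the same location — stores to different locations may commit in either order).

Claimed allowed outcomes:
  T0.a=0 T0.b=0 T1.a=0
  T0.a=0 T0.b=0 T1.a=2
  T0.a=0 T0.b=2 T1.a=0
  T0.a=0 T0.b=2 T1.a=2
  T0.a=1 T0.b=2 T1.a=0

missing: T0.a=1 T0.b=0 T1.a=0

outcome vector order: (T0.a,T0.b,T1.a)
[PSO] allowed = {<0 0 0>; <0 0 2>; <0 2 0>; <0 2 2>; <1 0 0>; <1 2 0>}
PSO∖claimed = {<1 0 0>}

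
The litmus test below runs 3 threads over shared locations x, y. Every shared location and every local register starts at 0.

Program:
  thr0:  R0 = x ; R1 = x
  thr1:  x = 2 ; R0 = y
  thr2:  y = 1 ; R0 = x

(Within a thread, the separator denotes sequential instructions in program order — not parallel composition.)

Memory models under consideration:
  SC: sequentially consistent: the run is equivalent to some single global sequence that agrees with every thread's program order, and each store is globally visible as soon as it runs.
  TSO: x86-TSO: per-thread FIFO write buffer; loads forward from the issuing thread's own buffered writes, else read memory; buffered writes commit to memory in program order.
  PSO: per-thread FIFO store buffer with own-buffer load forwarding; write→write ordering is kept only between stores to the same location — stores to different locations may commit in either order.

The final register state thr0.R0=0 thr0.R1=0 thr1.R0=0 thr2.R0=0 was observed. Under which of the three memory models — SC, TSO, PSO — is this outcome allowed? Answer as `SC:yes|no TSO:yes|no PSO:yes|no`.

SC:no TSO:yes PSO:yes

outcome vector order: (thr0.R0,thr0.R1,thr1.R0,thr2.R0)
under SC → 0/0/0/2, 0/0/1/0, 0/0/1/2, 0/2/0/2, 0/2/1/0, 0/2/1/2, 2/2/0/2, 2/2/1/0, 2/2/1/2
under TSO → 0/0/0/0, 0/0/0/2, 0/0/1/0, 0/0/1/2, 0/2/0/0, 0/2/0/2, 0/2/1/0, 0/2/1/2, 2/2/0/0, 2/2/0/2, 2/2/1/0, 2/2/1/2
under PSO → 0/0/0/0, 0/0/0/2, 0/0/1/0, 0/0/1/2, 0/2/0/0, 0/2/0/2, 0/2/1/0, 0/2/1/2, 2/2/0/0, 2/2/0/2, 2/2/1/0, 2/2/1/2
target 0/0/0/0 ∈ {TSO,PSO}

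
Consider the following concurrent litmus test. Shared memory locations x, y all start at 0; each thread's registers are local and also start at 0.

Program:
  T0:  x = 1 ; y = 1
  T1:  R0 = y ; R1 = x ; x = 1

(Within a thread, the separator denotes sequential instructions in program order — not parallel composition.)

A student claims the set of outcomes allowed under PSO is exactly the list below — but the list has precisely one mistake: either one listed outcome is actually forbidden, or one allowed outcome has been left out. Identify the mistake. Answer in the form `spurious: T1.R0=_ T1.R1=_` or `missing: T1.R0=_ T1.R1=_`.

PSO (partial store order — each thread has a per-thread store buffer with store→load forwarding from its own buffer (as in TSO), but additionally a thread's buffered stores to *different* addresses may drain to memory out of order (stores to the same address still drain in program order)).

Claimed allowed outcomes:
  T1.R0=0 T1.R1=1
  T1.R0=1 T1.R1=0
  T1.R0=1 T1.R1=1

missing: T1.R0=0 T1.R1=0

outcome vector order: (T1.R0,T1.R1)
[PSO] allowed = {0/0 0/1 1/0 1/1}
PSO∖claimed = {0/0}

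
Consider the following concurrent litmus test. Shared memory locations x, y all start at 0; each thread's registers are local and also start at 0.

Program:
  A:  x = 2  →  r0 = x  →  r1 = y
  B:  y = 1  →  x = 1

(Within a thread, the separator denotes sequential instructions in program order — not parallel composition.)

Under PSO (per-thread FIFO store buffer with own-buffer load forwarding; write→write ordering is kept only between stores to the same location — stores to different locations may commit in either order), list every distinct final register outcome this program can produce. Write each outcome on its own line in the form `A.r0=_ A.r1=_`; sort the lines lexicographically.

A.r0=1 A.r1=0
A.r0=1 A.r1=1
A.r0=2 A.r1=0
A.r0=2 A.r1=1

outcome vector order: (A.r0,A.r1)
|PSO outcomes| = 4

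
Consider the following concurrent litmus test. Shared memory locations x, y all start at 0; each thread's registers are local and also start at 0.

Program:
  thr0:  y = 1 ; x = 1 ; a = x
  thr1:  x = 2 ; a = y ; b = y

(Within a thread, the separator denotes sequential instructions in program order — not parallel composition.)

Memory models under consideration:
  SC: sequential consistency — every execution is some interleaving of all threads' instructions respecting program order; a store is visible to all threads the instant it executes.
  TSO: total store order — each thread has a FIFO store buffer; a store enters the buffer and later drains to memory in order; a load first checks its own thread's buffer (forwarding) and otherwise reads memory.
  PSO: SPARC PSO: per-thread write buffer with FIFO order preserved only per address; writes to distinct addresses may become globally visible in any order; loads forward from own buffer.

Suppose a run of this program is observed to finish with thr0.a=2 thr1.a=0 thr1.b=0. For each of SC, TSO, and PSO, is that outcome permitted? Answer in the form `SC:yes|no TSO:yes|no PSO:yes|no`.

outcome vector order: (thr0.a,thr1.a,thr1.b)
SC (4): <1 0 0> <1 0 1> <1 1 1> <2 1 1>
TSO (6): <1 0 0> <1 0 1> <1 1 1> <2 0 0> <2 0 1> <2 1 1>
PSO (6): <1 0 0> <1 0 1> <1 1 1> <2 0 0> <2 0 1> <2 1 1>
target <2 0 0> ∈ {TSO,PSO}

SC:no TSO:yes PSO:yes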